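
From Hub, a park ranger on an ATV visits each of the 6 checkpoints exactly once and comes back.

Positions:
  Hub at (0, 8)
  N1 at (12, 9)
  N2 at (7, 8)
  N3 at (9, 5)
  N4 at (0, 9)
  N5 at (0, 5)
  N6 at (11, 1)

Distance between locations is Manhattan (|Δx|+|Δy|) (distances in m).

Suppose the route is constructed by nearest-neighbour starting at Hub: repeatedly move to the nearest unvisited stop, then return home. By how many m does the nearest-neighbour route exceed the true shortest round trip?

From Hub: N4=1, N5=3, N2=7, N3=12, N1=13, N6=18 → choose N4 (1).
From N4: N5=4, N2=8, N1=12, N3=13, N6=19 → choose N5 (4).
From N5: N3=9, N2=10, N6=15, N1=16 → choose N3 (9).
From N3: N2=5, N6=6, N1=7 → choose N2 (5).
From N2: N1=6, N6=11 → choose N1 (6).
From N1: N6=9 → choose N6 (9).
NN route Hub → N4 → N5 → N3 → N2 → N1 → N6 → Hub costs 52.
Optimal: Hub → N2 → N1 → N6 → N3 → N5 → N4 → Hub costs 42 (by enumerating all 360 distinct tours).
Excess = 52 − 42 = 10.

Excess over optimum: 10 m.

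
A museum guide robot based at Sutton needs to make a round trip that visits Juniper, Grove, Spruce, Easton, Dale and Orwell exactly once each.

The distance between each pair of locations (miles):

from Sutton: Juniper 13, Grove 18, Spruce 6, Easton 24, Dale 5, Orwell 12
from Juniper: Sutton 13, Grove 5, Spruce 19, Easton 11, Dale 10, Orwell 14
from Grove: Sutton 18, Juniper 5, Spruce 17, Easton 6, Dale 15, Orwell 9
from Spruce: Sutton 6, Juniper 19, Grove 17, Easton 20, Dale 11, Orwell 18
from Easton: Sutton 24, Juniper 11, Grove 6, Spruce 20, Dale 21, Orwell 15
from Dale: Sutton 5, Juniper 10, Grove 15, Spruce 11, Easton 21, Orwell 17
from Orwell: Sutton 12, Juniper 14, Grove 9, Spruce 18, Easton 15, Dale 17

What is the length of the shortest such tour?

With 6 stops there are 6!/2 = 360 distinct round trips (a route and its reverse cost the same).
Sutton - Juniper - Grove - Spruce - Easton - Dale - Orwell - Sutton: 13+5+17+20+21+17+12 = 105
Sutton - Juniper - Grove - Spruce - Easton - Orwell - Dale - Sutton: 13+5+17+20+15+17+5 = 92
Sutton - Juniper - Grove - Spruce - Dale - Easton - Orwell - Sutton: 13+5+17+11+21+15+12 = 94
Sutton - Juniper - Grove - Spruce - Dale - Orwell - Easton - Sutton: 13+5+17+11+17+15+24 = 102
Sutton - Juniper - Grove - Spruce - Orwell - Easton - Dale - Sutton: 13+5+17+18+15+21+5 = 94
Sutton - Juniper - Grove - Spruce - Orwell - Dale - Easton - Sutton: 13+5+17+18+17+21+24 = 115
Sutton - Juniper - Grove - Easton - Spruce - Dale - Orwell - Sutton: 13+5+6+20+11+17+12 = 84
Sutton - Juniper - Grove - Easton - Spruce - Orwell - Dale - Sutton: 13+5+6+20+18+17+5 = 84
… (352 more)
Sutton - Spruce - Dale - Juniper - Grove - Easton - Orwell - Sutton: 6+11+10+5+6+15+12 = 65  ← best
The minimum is 65.
One optimal route: Sutton → Spruce → Dale → Juniper → Grove → Easton → Orwell → Sutton (or its reverse).

Minimum total distance: 65 miles.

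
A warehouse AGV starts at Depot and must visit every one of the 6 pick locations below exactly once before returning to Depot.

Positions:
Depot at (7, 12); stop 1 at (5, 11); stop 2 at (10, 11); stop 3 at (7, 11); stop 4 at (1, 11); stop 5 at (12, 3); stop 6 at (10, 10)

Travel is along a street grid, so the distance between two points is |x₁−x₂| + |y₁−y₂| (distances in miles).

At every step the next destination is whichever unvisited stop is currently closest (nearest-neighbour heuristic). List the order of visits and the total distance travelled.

From Depot: distances to unvisited — stop 3=1, stop 1=3, stop 2=4, stop 6=5, stop 4=7, stop 5=14. Nearest is stop 3 (1).
From stop 3: distances to unvisited — stop 1=2, stop 2=3, stop 6=4, stop 4=6, stop 5=13. Nearest is stop 1 (2).
From stop 1: distances to unvisited — stop 4=4, stop 2=5, stop 6=6, stop 5=15. Nearest is stop 4 (4).
From stop 4: distances to unvisited — stop 2=9, stop 6=10, stop 5=19. Nearest is stop 2 (9).
From stop 2: distances to unvisited — stop 6=1, stop 5=10. Nearest is stop 6 (1).
From stop 6: distances to unvisited — stop 5=9. Nearest is stop 5 (9).
Return stop 5→Depot: 14.
Total = 1 + 2 + 4 + 9 + 1 + 9 + 14 = 40.

Total distance 40 miles via the nearest-neighbour route Depot → stop 3 → stop 1 → stop 4 → stop 2 → stop 6 → stop 5 → Depot.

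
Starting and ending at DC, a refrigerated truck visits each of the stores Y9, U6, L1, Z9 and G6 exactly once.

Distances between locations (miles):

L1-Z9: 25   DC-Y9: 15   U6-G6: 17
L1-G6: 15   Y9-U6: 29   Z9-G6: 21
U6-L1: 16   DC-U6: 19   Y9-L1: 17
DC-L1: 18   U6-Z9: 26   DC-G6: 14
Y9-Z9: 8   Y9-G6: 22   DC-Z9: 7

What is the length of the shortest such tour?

There are 60 distinct closed tours to check (reversals are equivalent).
DC-Y9-U6-L1-Z9-G6-DC: 15+29+16+25+21+14 = 120
DC-Y9-U6-L1-G6-Z9-DC: 15+29+16+15+21+7 = 103
DC-Y9-U6-Z9-L1-G6-DC: 15+29+26+25+15+14 = 124
DC-Y9-U6-Z9-G6-L1-DC: 15+29+26+21+15+18 = 124
DC-Y9-U6-G6-L1-Z9-DC: 15+29+17+15+25+7 = 108
DC-Y9-U6-G6-Z9-L1-DC: 15+29+17+21+25+18 = 125
DC-Y9-L1-U6-Z9-G6-DC: 15+17+16+26+21+14 = 109
DC-Y9-L1-U6-G6-Z9-DC: 15+17+16+17+21+7 = 93
DC-Y9-L1-Z9-U6-G6-DC: 15+17+25+26+17+14 = 114
DC-Y9-L1-Z9-G6-U6-DC: 15+17+25+21+17+19 = 114
DC-Y9-L1-G6-U6-Z9-DC: 15+17+15+17+26+7 = 97
DC-Y9-L1-G6-Z9-U6-DC: 15+17+15+21+26+19 = 113
DC-Y9-Z9-U6-L1-G6-DC: 15+8+26+16+15+14 = 94
DC-Y9-Z9-U6-G6-L1-DC: 15+8+26+17+15+18 = 99
… (46 more)
DC-Z9-Y9-L1-U6-G6-DC: 7+8+17+16+17+14 = 79  ← best
The minimum is 79.
One optimal route: DC → Z9 → Y9 → L1 → U6 → G6 → DC (or its reverse).

Minimum total distance: 79 miles.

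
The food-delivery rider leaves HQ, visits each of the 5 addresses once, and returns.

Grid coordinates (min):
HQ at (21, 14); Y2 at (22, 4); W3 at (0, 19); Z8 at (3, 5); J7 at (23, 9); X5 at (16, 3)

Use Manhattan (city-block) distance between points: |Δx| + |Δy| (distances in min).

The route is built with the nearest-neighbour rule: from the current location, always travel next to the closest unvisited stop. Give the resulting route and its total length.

Nearest-neighbour total = 78 min; route HQ → J7 → Y2 → X5 → Z8 → W3 → HQ.

From HQ: distances to unvisited — J7=7, Y2=11, X5=16, W3=26, Z8=27. Nearest is J7 (7).
From J7: distances to unvisited — Y2=6, X5=13, Z8=24, W3=33. Nearest is Y2 (6).
From Y2: distances to unvisited — X5=7, Z8=20, W3=37. Nearest is X5 (7).
From X5: distances to unvisited — Z8=15, W3=32. Nearest is Z8 (15).
From Z8: distances to unvisited — W3=17. Nearest is W3 (17).
Return W3→HQ: 26.
Total = 7 + 6 + 7 + 15 + 17 + 26 = 78.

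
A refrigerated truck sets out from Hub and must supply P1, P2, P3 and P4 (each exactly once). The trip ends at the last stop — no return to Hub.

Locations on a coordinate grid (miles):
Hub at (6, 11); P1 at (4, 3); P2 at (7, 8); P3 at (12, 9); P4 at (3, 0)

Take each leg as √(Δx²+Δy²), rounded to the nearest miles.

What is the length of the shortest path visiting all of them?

There are 4! = 24 possible orderings.
Hub - P1 - P2 - P3 - P4: 8+6+5+13 = 32
Hub - P1 - P2 - P4 - P3: 8+6+9+13 = 36
Hub - P1 - P3 - P2 - P4: 8+10+5+9 = 32
Hub - P1 - P3 - P4 - P2: 8+10+13+9 = 40
Hub - P1 - P4 - P2 - P3: 8+3+9+5 = 25
Hub - P1 - P4 - P3 - P2: 8+3+13+5 = 29
Hub - P2 - P1 - P3 - P4: 3+6+10+13 = 32
Hub - P2 - P1 - P4 - P3: 3+6+3+13 = 25
Hub - P2 - P3 - P1 - P4: 3+5+10+3 = 21
Hub - P2 - P3 - P4 - P1: 3+5+13+3 = 24
Hub - P2 - P4 - P1 - P3: 3+9+3+10 = 25
Hub - P2 - P4 - P3 - P1: 3+9+13+10 = 35
Hub - P3 - P1 - P2 - P4: 6+10+6+9 = 31
Hub - P3 - P1 - P4 - P2: 6+10+3+9 = 28
… (10 more)
Hub - P3 - P2 - P1 - P4: 6+5+6+3 = 20  ← best
The minimum is 20.
One shortest path: Hub → P3 → P2 → P1 → P4.

Minimum one-way distance = 20 miles.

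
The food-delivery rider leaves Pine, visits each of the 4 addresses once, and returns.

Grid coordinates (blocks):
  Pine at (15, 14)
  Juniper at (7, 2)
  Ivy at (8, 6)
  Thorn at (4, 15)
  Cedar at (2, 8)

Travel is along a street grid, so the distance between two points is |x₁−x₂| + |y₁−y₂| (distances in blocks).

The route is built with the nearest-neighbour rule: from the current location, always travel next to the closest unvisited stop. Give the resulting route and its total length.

Total distance 54 blocks via the nearest-neighbour route Pine → Thorn → Cedar → Ivy → Juniper → Pine.

From Pine: distances to unvisited — Thorn=12, Ivy=15, Cedar=19, Juniper=20. Nearest is Thorn (12).
From Thorn: distances to unvisited — Cedar=9, Ivy=13, Juniper=16. Nearest is Cedar (9).
From Cedar: distances to unvisited — Ivy=8, Juniper=11. Nearest is Ivy (8).
From Ivy: distances to unvisited — Juniper=5. Nearest is Juniper (5).
Return Juniper→Pine: 20.
Total = 12 + 9 + 8 + 5 + 20 = 54.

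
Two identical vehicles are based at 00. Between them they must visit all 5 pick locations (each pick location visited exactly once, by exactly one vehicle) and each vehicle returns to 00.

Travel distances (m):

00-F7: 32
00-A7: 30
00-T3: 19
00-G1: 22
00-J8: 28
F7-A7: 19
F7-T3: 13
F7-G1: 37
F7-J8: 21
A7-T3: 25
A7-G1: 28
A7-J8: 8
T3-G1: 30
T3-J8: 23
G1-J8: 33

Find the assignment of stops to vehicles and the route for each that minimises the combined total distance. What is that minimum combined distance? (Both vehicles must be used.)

Try each way of splitting the stops between the two vehicles (each non-empty) and, for each split, find the best tour for each vehicle:
  {F7} + {A7, T3, G1, J8}: 64 + 100 = 164
  {A7} + {F7, T3, G1, J8}: 60 + 108 = 168
  {F7, A7} + {T3, G1, J8}: 81 + 97 = 178
  {T3} + {F7, A7, G1, J8}: 38 + 111 = 149
  {F7, T3} + {A7, G1, J8}: 64 + 86 = 150
  {A7, T3} + {F7, G1, J8}: 74 + 108 = 182
  … (15 splits in total)
  {G1} + {F7, A7, T3, J8}: 44 + 87 = 131  ← best
Best: vehicle 1 00 → G1 → 00 = 44; vehicle 2 00 → T3 → F7 → A7 → J8 → 00 = 87; combined 131.

131 m — the smallest possible combined total.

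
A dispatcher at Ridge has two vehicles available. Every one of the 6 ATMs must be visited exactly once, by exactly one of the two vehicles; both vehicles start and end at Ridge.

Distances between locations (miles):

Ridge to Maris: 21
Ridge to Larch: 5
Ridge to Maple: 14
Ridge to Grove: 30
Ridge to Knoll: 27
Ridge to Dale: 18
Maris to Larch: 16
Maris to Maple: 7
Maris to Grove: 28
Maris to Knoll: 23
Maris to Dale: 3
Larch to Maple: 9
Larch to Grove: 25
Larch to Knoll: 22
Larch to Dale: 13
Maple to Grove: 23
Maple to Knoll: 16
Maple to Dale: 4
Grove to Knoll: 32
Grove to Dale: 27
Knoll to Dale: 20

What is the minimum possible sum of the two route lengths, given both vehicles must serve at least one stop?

There are 2^5 − 1 = 31 ways to divide the 6 stops into two non-empty groups. For each, the best each vehicle can do is its own shortest tour through its group:
  {Maris} + {Larch, Maple, Grove, Knoll, Dale}: 42 + 100 = 142
  {Larch} + {Maris, Maple, Grove, Knoll, Dale}: 10 + 106 = 116
  {Maris, Larch} + {Maple, Grove, Knoll, Dale}: 42 + 100 = 142
  {Maple} + {Maris, Larch, Grove, Knoll, Dale}: 28 + 106 = 134
  {Maris, Maple} + {Larch, Grove, Knoll, Dale}: 42 + 100 = 142
  {Larch, Maple} + {Maris, Grove, Knoll, Dale}: 28 + 106 = 134
  … (31 splits in total)
Best: vehicle 1 Ridge → Larch → Ridge = 10; vehicle 2 Ridge → Maris → Dale → Maple → Knoll → Grove → Ridge = 106; combined 116.

Minimum combined distance: 116 miles.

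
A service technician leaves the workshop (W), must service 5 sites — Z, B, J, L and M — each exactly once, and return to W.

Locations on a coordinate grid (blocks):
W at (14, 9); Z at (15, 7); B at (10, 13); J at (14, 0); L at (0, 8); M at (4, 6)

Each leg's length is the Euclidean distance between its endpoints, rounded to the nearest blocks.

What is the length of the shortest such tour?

Minimum total distance: 42 blocks.

There are 60 distinct closed tours to check (reversals are equivalent).
W → Z → B → J → L → M → W: 2+8+14+16+4+10 = 54
W → Z → B → J → M → L → W: 2+8+14+12+4+14 = 54
W → Z → B → L → J → M → W: 2+8+11+16+12+10 = 59
W → Z → B → L → M → J → W: 2+8+11+4+12+9 = 46
W → Z → B → M → J → L → W: 2+8+9+12+16+14 = 61
W → Z → B → M → L → J → W: 2+8+9+4+16+9 = 48
W → Z → J → B → L → M → W: 2+7+14+11+4+10 = 48
W → Z → J → B → M → L → W: 2+7+14+9+4+14 = 50
W → Z → J → L → B → M → W: 2+7+16+11+9+10 = 55
W → Z → J → L → M → B → W: 2+7+16+4+9+6 = 44
W → Z → J → M → B → L → W: 2+7+12+9+11+14 = 55
W → Z → J → M → L → B → W: 2+7+12+4+11+6 = 42
W → Z → L → B → J → M → W: 2+15+11+14+12+10 = 64
W → Z → L → B → M → J → W: 2+15+11+9+12+9 = 58
… (46 more)
The minimum is 42.
One optimal route: W → Z → J → M → L → B → W (or its reverse).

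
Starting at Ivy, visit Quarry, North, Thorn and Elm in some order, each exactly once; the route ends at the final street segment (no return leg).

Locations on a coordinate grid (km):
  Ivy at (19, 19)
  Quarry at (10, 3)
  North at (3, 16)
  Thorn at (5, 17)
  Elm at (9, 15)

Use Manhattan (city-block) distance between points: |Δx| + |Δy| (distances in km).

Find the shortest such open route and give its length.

There are 4! = 24 possible orderings.
Ivy - Quarry - North - Thorn - Elm: 25+20+3+6 = 54
Ivy - Quarry - North - Elm - Thorn: 25+20+7+6 = 58
Ivy - Quarry - Thorn - North - Elm: 25+19+3+7 = 54
Ivy - Quarry - Thorn - Elm - North: 25+19+6+7 = 57
Ivy - Quarry - Elm - North - Thorn: 25+13+7+3 = 48
Ivy - Quarry - Elm - Thorn - North: 25+13+6+3 = 47
Ivy - North - Quarry - Thorn - Elm: 19+20+19+6 = 64
Ivy - North - Quarry - Elm - Thorn: 19+20+13+6 = 58
Ivy - North - Thorn - Quarry - Elm: 19+3+19+13 = 54
Ivy - North - Thorn - Elm - Quarry: 19+3+6+13 = 41
Ivy - North - Elm - Quarry - Thorn: 19+7+13+19 = 58
Ivy - North - Elm - Thorn - Quarry: 19+7+6+19 = 51
Ivy - Thorn - Quarry - North - Elm: 16+19+20+7 = 62
Ivy - Thorn - Quarry - Elm - North: 16+19+13+7 = 55
… (10 more)
Ivy - Thorn - North - Elm - Quarry: 16+3+7+13 = 39  ← best
The minimum is 39.
One shortest path: Ivy → Thorn → North → Elm → Quarry.

Minimum one-way distance = 39 km.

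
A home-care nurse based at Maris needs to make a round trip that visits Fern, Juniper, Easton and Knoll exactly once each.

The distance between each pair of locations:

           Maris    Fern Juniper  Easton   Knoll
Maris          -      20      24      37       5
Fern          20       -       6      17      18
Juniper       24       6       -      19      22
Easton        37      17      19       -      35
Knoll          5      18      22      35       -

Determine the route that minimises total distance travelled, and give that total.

Maris-Fern-Juniper-Easton-Knoll-Maris: 20+6+19+35+5 = 85
Maris-Fern-Juniper-Knoll-Easton-Maris: 20+6+22+35+37 = 120
Maris-Fern-Easton-Juniper-Knoll-Maris: 20+17+19+22+5 = 83
Maris-Fern-Easton-Knoll-Juniper-Maris: 20+17+35+22+24 = 118
Maris-Fern-Knoll-Juniper-Easton-Maris: 20+18+22+19+37 = 116
Maris-Fern-Knoll-Easton-Juniper-Maris: 20+18+35+19+24 = 116
Maris-Juniper-Fern-Easton-Knoll-Maris: 24+6+17+35+5 = 87
Maris-Juniper-Fern-Knoll-Easton-Maris: 24+6+18+35+37 = 120
Maris-Juniper-Easton-Fern-Knoll-Maris: 24+19+17+18+5 = 83
Maris-Juniper-Knoll-Fern-Easton-Maris: 24+22+18+17+37 = 118
Maris-Easton-Fern-Juniper-Knoll-Maris: 37+17+6+22+5 = 87
Maris-Easton-Juniper-Fern-Knoll-Maris: 37+19+6+18+5 = 85
The minimum is 83.
One optimal route: Maris → Fern → Easton → Juniper → Knoll → Maris (or its reverse).

Minimum total distance: 83.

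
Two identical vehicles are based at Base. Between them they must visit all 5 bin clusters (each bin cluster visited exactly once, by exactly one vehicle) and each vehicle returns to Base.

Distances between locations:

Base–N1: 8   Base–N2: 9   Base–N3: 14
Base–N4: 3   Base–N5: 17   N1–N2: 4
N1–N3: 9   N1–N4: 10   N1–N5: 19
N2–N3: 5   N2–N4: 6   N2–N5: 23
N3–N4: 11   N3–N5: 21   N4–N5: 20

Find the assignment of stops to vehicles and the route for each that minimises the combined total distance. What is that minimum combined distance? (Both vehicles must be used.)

Minimum combined distance: 61.

Check every non-empty split of the stops between the two vehicles; for each half take its own optimal tour:
  {N1} + {N2, N3, N4, N5}: 16 + 52 = 68
  {N2} + {N1, N3, N4, N5}: 18 + 59 = 77
  {N1, N2} + {N3, N4, N5}: 21 + 52 = 73
  {N3} + {N1, N2, N4, N5}: 28 + 49 = 77
  {N1, N3} + {N2, N4, N5}: 31 + 49 = 80
  {N2, N3} + {N1, N4, N5}: 28 + 49 = 77
  … (15 splits in total)
  {N4} + {N1, N2, N3, N5}: 6 + 55 = 61  ← best
Best: vehicle 1 Base → N4 → Base = 6; vehicle 2 Base → N1 → N2 → N3 → N5 → Base = 55; combined 61.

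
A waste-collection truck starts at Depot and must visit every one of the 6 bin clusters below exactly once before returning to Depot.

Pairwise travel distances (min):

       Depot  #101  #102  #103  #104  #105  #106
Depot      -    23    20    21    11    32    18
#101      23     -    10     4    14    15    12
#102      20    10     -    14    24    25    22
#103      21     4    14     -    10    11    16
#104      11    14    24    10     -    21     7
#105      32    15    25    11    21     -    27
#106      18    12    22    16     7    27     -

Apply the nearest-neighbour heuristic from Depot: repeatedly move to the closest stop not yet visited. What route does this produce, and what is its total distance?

At Depot the remaining stops are #104 11, #106 18, #102 20, #103 21, #101 23, #105 32; go to #104.
At #104 the remaining stops are #106 7, #103 10, #101 14, #105 21, #102 24; go to #106.
At #106 the remaining stops are #101 12, #103 16, #102 22, #105 27; go to #101.
At #101 the remaining stops are #103 4, #102 10, #105 15; go to #103.
At #103 the remaining stops are #105 11, #102 14; go to #105.
At #105 the remaining stops are #102 25; go to #102.
Return #102→Depot: 20.
Total = 11 + 7 + 12 + 4 + 11 + 25 + 20 = 90.

Nearest-neighbour total = 90 min; route Depot → #104 → #106 → #101 → #103 → #105 → #102 → Depot.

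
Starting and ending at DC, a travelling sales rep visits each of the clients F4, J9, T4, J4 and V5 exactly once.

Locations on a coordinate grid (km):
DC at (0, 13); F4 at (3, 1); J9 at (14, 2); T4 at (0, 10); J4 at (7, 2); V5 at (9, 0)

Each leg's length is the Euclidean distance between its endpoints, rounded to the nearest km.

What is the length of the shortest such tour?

With 5 stops there are 5!/2 = 60 distinct round trips (a route and its reverse cost the same).
DC-F4-J9-T4-J4-V5-DC: 12+11+16+11+3+16 = 69
DC-F4-J9-T4-V5-J4-DC: 12+11+16+13+3+13 = 68
DC-F4-J9-J4-T4-V5-DC: 12+11+7+11+13+16 = 70
DC-F4-J9-J4-V5-T4-DC: 12+11+7+3+13+3 = 49
DC-F4-J9-V5-T4-J4-DC: 12+11+5+13+11+13 = 65
DC-F4-J9-V5-J4-T4-DC: 12+11+5+3+11+3 = 45
DC-F4-T4-J9-J4-V5-DC: 12+9+16+7+3+16 = 63
DC-F4-T4-J9-V5-J4-DC: 12+9+16+5+3+13 = 58
DC-F4-T4-J4-J9-V5-DC: 12+9+11+7+5+16 = 60
DC-F4-T4-J4-V5-J9-DC: 12+9+11+3+5+18 = 58
DC-F4-T4-V5-J9-J4-DC: 12+9+13+5+7+13 = 59
DC-F4-T4-V5-J4-J9-DC: 12+9+13+3+7+18 = 62
DC-F4-J4-J9-T4-V5-DC: 12+4+7+16+13+16 = 68
DC-F4-J4-J9-V5-T4-DC: 12+4+7+5+13+3 = 44
… (46 more)
DC-J9-V5-J4-F4-T4-DC: 18+5+3+4+9+3 = 42  ← best
The minimum is 42.
One optimal route: DC → J9 → V5 → J4 → F4 → T4 → DC (or its reverse).

Shortest round trip = 42 km.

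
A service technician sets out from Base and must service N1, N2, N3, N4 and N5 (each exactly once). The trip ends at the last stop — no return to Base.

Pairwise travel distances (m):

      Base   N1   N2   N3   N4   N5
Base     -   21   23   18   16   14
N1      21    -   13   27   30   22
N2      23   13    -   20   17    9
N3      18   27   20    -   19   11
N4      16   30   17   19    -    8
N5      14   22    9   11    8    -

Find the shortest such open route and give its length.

There are 5! = 120 possible orderings.
Base - N1 - N2 - N3 - N4 - N5: 21+13+20+19+8 = 81
Base - N1 - N2 - N3 - N5 - N4: 21+13+20+11+8 = 73
Base - N1 - N2 - N4 - N3 - N5: 21+13+17+19+11 = 81
Base - N1 - N2 - N4 - N5 - N3: 21+13+17+8+11 = 70
Base - N1 - N2 - N5 - N3 - N4: 21+13+9+11+19 = 73
Base - N1 - N2 - N5 - N4 - N3: 21+13+9+8+19 = 70
Base - N1 - N3 - N2 - N4 - N5: 21+27+20+17+8 = 93
Base - N1 - N3 - N2 - N5 - N4: 21+27+20+9+8 = 85
Base - N1 - N3 - N4 - N2 - N5: 21+27+19+17+9 = 93
Base - N1 - N3 - N4 - N5 - N2: 21+27+19+8+9 = 84
Base - N1 - N3 - N5 - N2 - N4: 21+27+11+9+17 = 85
Base - N1 - N3 - N5 - N4 - N2: 21+27+11+8+17 = 84
Base - N1 - N4 - N2 - N3 - N5: 21+30+17+20+11 = 99
Base - N1 - N4 - N2 - N5 - N3: 21+30+17+9+11 = 88
… (106 more)
Base - N3 - N4 - N5 - N2 - N1: 18+19+8+9+13 = 67  ← best
The minimum is 67.
One shortest path: Base → N3 → N4 → N5 → N2 → N1.

Minimum one-way distance = 67 m.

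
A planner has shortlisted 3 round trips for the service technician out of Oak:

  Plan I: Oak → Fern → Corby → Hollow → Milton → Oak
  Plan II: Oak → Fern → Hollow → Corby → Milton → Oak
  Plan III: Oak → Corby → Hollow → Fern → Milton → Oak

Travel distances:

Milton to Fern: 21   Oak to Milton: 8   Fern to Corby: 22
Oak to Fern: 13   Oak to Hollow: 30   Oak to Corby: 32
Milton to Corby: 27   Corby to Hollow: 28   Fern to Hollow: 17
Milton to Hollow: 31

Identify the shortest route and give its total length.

93 — Plan II is the shortest.

Plan I: 13 + 22 + 28 + 31 + 8 = 102
Plan II: 13 + 17 + 28 + 27 + 8 = 93
Plan III: 32 + 28 + 17 + 21 + 8 = 106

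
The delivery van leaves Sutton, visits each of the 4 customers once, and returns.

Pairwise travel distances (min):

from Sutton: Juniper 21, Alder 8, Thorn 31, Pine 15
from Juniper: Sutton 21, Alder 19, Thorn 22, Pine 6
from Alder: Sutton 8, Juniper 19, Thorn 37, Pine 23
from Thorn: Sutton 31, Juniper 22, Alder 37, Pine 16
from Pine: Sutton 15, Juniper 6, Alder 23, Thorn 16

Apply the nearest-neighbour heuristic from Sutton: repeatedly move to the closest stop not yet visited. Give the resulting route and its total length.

Nearest-neighbour total = 80 min; route Sutton → Alder → Juniper → Pine → Thorn → Sutton.

From Sutton: distances to unvisited — Alder=8, Pine=15, Juniper=21, Thorn=31. Nearest is Alder (8).
From Alder: distances to unvisited — Juniper=19, Pine=23, Thorn=37. Nearest is Juniper (19).
From Juniper: distances to unvisited — Pine=6, Thorn=22. Nearest is Pine (6).
From Pine: distances to unvisited — Thorn=16. Nearest is Thorn (16).
Return Thorn→Sutton: 31.
Total = 8 + 19 + 6 + 16 + 31 = 80.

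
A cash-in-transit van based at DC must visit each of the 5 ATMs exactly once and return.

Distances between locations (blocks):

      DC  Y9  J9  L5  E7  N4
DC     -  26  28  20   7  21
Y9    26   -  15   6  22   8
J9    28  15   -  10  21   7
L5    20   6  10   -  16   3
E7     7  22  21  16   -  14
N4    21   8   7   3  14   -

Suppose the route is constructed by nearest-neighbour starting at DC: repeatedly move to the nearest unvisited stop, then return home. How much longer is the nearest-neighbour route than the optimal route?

From DC: E7=7, L5=20, N4=21, Y9=26, J9=28 → choose E7 (7).
From E7: N4=14, L5=16, J9=21, Y9=22 → choose N4 (14).
From N4: L5=3, J9=7, Y9=8 → choose L5 (3).
From L5: Y9=6, J9=10 → choose Y9 (6).
From Y9: J9=15 → choose J9 (15).
NN route DC → E7 → N4 → L5 → Y9 → J9 → DC costs 73.
Optimal: DC → L5 → Y9 → J9 → N4 → E7 → DC costs 69 (by enumerating all 60 distinct tours).
Excess = 73 − 69 = 4.

The nearest-neighbour route is 4 blocks longer than optimal.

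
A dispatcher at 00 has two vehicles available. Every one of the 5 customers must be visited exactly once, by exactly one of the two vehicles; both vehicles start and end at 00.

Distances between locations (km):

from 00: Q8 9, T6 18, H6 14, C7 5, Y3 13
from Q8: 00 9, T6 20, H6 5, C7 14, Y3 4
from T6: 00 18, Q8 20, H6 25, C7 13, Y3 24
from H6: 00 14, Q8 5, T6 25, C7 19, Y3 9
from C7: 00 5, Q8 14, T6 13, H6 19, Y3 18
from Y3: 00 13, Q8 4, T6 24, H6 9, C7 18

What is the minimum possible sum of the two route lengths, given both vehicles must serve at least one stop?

72 km — the smallest possible combined total.

Check every non-empty split of the stops between the two vehicles; for each half take its own optimal tour:
  {Q8} + {T6, H6, C7, Y3}: 18 + 65 = 83
  {T6} + {Q8, H6, C7, Y3}: 36 + 46 = 82
  {Q8, T6} + {H6, C7, Y3}: 47 + 46 = 93
  {H6} + {Q8, T6, C7, Y3}: 28 + 55 = 83
  {Q8, H6} + {T6, C7, Y3}: 28 + 55 = 83
  {T6, H6} + {Q8, C7, Y3}: 57 + 36 = 93
  … (15 splits in total)
  {T6, C7} + {Q8, H6, Y3}: 36 + 36 = 72  ← best
Best: vehicle 1 00 → T6 → C7 → 00 = 36; vehicle 2 00 → Q8 → H6 → Y3 → 00 = 36; combined 72.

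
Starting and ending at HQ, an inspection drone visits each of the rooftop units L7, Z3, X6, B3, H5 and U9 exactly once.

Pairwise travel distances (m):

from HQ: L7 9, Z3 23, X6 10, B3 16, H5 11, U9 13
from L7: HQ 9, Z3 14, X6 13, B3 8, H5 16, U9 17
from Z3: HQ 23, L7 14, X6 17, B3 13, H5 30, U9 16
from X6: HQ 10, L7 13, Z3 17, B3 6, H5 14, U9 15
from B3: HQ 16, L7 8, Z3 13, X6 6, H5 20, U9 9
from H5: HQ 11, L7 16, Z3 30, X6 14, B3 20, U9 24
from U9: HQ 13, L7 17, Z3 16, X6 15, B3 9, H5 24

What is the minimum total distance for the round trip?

79 m — the shortest possible round trip.

With 6 stops there are 6!/2 = 360 distinct round trips (a route and its reverse cost the same).
HQ-L7-Z3-X6-B3-H5-U9-HQ: 9+14+17+6+20+24+13 = 103
HQ-L7-Z3-X6-B3-U9-H5-HQ: 9+14+17+6+9+24+11 = 90
HQ-L7-Z3-X6-H5-B3-U9-HQ: 9+14+17+14+20+9+13 = 96
HQ-L7-Z3-X6-H5-U9-B3-HQ: 9+14+17+14+24+9+16 = 103
HQ-L7-Z3-X6-U9-B3-H5-HQ: 9+14+17+15+9+20+11 = 95
HQ-L7-Z3-X6-U9-H5-B3-HQ: 9+14+17+15+24+20+16 = 115
HQ-L7-Z3-B3-X6-H5-U9-HQ: 9+14+13+6+14+24+13 = 93
HQ-L7-Z3-B3-X6-U9-H5-HQ: 9+14+13+6+15+24+11 = 92
… (352 more)
HQ-L7-Z3-U9-B3-X6-H5-HQ: 9+14+16+9+6+14+11 = 79  ← best
The minimum is 79.
One optimal route: HQ → L7 → Z3 → U9 → B3 → X6 → H5 → HQ (or its reverse).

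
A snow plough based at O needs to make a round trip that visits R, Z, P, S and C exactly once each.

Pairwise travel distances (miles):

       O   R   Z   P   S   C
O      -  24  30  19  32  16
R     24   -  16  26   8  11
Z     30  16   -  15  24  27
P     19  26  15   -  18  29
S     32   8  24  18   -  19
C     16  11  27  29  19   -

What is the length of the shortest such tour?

There are 60 distinct closed tours to check (reversals are equivalent).
O-R-Z-P-S-C-O: 24+16+15+18+19+16 = 108
O-R-Z-P-C-S-O: 24+16+15+29+19+32 = 135
O-R-Z-S-P-C-O: 24+16+24+18+29+16 = 127
O-R-Z-S-C-P-O: 24+16+24+19+29+19 = 131
O-R-Z-C-P-S-O: 24+16+27+29+18+32 = 146
O-R-Z-C-S-P-O: 24+16+27+19+18+19 = 123
O-R-P-Z-S-C-O: 24+26+15+24+19+16 = 124
O-R-P-Z-C-S-O: 24+26+15+27+19+32 = 143
O-R-P-S-Z-C-O: 24+26+18+24+27+16 = 135
O-R-P-S-C-Z-O: 24+26+18+19+27+30 = 144
O-R-P-C-Z-S-O: 24+26+29+27+24+32 = 162
O-R-P-C-S-Z-O: 24+26+29+19+24+30 = 152
O-R-S-Z-P-C-O: 24+8+24+15+29+16 = 116
O-R-S-Z-C-P-O: 24+8+24+27+29+19 = 131
… (46 more)
O-P-Z-R-S-C-O: 19+15+16+8+19+16 = 93  ← best
The minimum is 93.
One optimal route: O → P → Z → R → S → C → O (or its reverse).

93 miles — the shortest possible round trip.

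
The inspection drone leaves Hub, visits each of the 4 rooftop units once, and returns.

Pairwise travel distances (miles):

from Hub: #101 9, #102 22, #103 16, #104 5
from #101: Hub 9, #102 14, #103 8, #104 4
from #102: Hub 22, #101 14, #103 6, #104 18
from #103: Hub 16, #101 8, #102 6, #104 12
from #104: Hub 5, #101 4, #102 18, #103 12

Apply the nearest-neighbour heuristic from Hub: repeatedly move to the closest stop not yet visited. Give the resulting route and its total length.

At Hub the remaining stops are #104 5, #101 9, #103 16, #102 22; go to #104.
At #104 the remaining stops are #101 4, #103 12, #102 18; go to #101.
At #101 the remaining stops are #103 8, #102 14; go to #103.
At #103 the remaining stops are #102 6; go to #102.
Return #102→Hub: 22.
Total = 5 + 4 + 8 + 6 + 22 = 45.

Total distance 45 miles via the nearest-neighbour route Hub → #104 → #101 → #103 → #102 → Hub.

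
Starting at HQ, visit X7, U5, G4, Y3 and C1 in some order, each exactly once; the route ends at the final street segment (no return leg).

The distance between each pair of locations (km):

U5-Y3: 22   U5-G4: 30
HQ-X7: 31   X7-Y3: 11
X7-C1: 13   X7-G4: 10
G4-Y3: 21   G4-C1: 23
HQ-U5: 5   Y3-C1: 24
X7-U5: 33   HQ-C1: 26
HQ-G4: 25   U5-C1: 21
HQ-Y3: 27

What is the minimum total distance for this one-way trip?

70 km — the minimum one-way total.

There are 5! = 120 possible orderings.
HQ - X7 - U5 - G4 - Y3 - C1: 31+33+30+21+24 = 139
HQ - X7 - U5 - G4 - C1 - Y3: 31+33+30+23+24 = 141
HQ - X7 - U5 - Y3 - G4 - C1: 31+33+22+21+23 = 130
HQ - X7 - U5 - Y3 - C1 - G4: 31+33+22+24+23 = 133
HQ - X7 - U5 - C1 - G4 - Y3: 31+33+21+23+21 = 129
HQ - X7 - U5 - C1 - Y3 - G4: 31+33+21+24+21 = 130
HQ - X7 - G4 - U5 - Y3 - C1: 31+10+30+22+24 = 117
HQ - X7 - G4 - U5 - C1 - Y3: 31+10+30+21+24 = 116
HQ - X7 - G4 - Y3 - U5 - C1: 31+10+21+22+21 = 105
HQ - X7 - G4 - Y3 - C1 - U5: 31+10+21+24+21 = 107
HQ - X7 - G4 - C1 - U5 - Y3: 31+10+23+21+22 = 107
HQ - X7 - G4 - C1 - Y3 - U5: 31+10+23+24+22 = 110
HQ - X7 - Y3 - U5 - G4 - C1: 31+11+22+30+23 = 117
HQ - X7 - Y3 - U5 - C1 - G4: 31+11+22+21+23 = 108
… (106 more)
HQ - U5 - C1 - X7 - G4 - Y3: 5+21+13+10+21 = 70  ← best
The minimum is 70.
One shortest path: HQ → U5 → C1 → X7 → G4 → Y3.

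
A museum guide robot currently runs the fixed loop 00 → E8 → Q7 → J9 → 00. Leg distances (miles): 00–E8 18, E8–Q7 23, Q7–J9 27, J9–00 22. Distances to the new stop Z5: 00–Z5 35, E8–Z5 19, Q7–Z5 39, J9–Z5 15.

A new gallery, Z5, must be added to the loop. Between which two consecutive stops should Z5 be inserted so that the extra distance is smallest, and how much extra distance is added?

Minimum extra distance: 27 miles, inserting Z5 between Q7 and J9.

Insertion cost between consecutive stops i–j is d(i,Z5) + d(Z5,j) − d(i,j):
  between 00 and E8: 35 + 19 − 18 = 36
  between E8 and Q7: 19 + 39 − 23 = 35
  between Q7 and J9: 39 + 15 − 27 = 27
  between J9 and 00: 15 + 35 − 22 = 28
Cheapest insertion is between Q7 and J9, adding 27.
New total = 90 + 27 = 117.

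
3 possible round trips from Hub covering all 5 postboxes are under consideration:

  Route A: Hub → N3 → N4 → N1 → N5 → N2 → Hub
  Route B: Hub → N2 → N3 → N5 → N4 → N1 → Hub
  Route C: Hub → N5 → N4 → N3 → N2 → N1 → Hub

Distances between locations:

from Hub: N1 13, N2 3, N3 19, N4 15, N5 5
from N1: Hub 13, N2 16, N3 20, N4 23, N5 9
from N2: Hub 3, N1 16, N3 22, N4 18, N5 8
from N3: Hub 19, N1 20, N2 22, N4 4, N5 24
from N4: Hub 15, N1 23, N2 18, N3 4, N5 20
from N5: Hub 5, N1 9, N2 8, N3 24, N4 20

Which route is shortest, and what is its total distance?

Route A: 19 + 4 + 23 + 9 + 8 + 3 = 66
Route B: 3 + 22 + 24 + 20 + 23 + 13 = 105
Route C: 5 + 20 + 4 + 22 + 16 + 13 = 80

66 — Route A is the shortest.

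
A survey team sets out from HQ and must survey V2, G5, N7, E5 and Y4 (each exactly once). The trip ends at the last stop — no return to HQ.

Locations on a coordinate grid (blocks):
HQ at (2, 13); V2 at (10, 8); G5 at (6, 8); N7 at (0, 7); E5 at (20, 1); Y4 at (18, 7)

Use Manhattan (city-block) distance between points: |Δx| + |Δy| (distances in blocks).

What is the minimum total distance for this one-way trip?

36 blocks — the minimum one-way total.

There are 5! = 120 possible orderings.
HQ → V2 → G5 → N7 → E5 → Y4: 13+4+7+26+8 = 58
HQ → V2 → G5 → N7 → Y4 → E5: 13+4+7+18+8 = 50
HQ → V2 → G5 → E5 → N7 → Y4: 13+4+21+26+18 = 82
HQ → V2 → G5 → E5 → Y4 → N7: 13+4+21+8+18 = 64
HQ → V2 → G5 → Y4 → N7 → E5: 13+4+13+18+26 = 74
HQ → V2 → G5 → Y4 → E5 → N7: 13+4+13+8+26 = 64
HQ → V2 → N7 → G5 → E5 → Y4: 13+11+7+21+8 = 60
HQ → V2 → N7 → G5 → Y4 → E5: 13+11+7+13+8 = 52
HQ → V2 → N7 → E5 → G5 → Y4: 13+11+26+21+13 = 84
HQ → V2 → N7 → E5 → Y4 → G5: 13+11+26+8+13 = 71
HQ → V2 → N7 → Y4 → G5 → E5: 13+11+18+13+21 = 76
HQ → V2 → N7 → Y4 → E5 → G5: 13+11+18+8+21 = 71
HQ → V2 → E5 → G5 → N7 → Y4: 13+17+21+7+18 = 76
HQ → V2 → E5 → G5 → Y4 → N7: 13+17+21+13+18 = 82
… (106 more)
HQ → N7 → G5 → V2 → Y4 → E5: 8+7+4+9+8 = 36  ← best
The minimum is 36.
One shortest path: HQ → N7 → G5 → V2 → Y4 → E5.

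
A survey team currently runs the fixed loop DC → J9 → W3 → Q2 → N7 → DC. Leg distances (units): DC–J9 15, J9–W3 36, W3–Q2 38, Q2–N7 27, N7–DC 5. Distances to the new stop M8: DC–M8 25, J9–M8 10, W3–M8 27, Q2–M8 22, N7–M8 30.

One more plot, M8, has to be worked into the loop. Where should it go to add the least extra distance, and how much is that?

Insertion cost between consecutive stops i–j is d(i,M8) + d(M8,j) − d(i,j):
  between DC and J9: 25 + 10 − 15 = 20
  between J9 and W3: 10 + 27 − 36 = 1
  between W3 and Q2: 27 + 22 − 38 = 11
  between Q2 and N7: 22 + 30 − 27 = 25
  between N7 and DC: 30 + 25 − 5 = 50
Cheapest insertion is between J9 and W3, adding 1.
New total = 121 + 1 = 122.

+1 — insert M8 between J9 and W3.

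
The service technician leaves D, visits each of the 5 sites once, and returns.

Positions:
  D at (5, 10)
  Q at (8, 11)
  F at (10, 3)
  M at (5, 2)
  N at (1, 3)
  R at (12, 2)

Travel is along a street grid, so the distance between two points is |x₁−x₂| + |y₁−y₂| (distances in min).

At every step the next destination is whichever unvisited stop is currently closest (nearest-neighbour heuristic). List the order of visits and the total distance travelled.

At D the remaining stops are Q 4, M 8, N 11, F 12, R 15; go to Q.
At Q the remaining stops are F 10, M 12, R 13, N 15; go to F.
At F the remaining stops are R 3, M 6, N 9; go to R.
At R the remaining stops are M 7, N 12; go to M.
At M the remaining stops are N 5; go to N.
Return N→D: 11.
Total = 4 + 10 + 3 + 7 + 5 + 11 = 40.

Nearest-neighbour total = 40 min; route D → Q → F → R → M → N → D.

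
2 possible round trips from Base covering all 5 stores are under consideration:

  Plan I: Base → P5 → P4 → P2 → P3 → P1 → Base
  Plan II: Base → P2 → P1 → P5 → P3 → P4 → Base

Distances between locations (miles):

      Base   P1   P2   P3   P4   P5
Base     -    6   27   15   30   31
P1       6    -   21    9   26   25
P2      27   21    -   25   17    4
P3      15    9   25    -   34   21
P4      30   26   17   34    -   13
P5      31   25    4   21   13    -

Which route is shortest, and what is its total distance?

Shortest is Plan I, total 101 miles.

Plan I: 31 + 13 + 17 + 25 + 9 + 6 = 101
Plan II: 27 + 21 + 25 + 21 + 34 + 30 = 158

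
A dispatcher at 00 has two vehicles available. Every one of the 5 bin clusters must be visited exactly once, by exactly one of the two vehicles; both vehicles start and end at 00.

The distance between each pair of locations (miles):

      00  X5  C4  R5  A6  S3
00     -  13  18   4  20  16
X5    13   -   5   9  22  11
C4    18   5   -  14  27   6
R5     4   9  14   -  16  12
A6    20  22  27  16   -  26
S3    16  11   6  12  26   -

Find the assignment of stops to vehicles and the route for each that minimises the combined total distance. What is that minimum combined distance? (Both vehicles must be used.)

Minimum combined distance: 77 miles.

There are 2^4 − 1 = 15 ways to divide the 5 stops into two non-empty groups. For each, the best each vehicle can do is its own shortest tour through its group:
  {X5} + {C4, R5, A6, S3}: 26 + 69 = 95
  {C4} + {X5, R5, A6, S3}: 36 + 69 = 105
  {X5, C4} + {R5, A6, S3}: 36 + 62 = 98
  {R5} + {X5, C4, A6, S3}: 8 + 69 = 77
  {X5, R5} + {C4, A6, S3}: 26 + 69 = 95
  {C4, R5} + {X5, A6, S3}: 36 + 69 = 105
  … (15 splits in total)
Best: vehicle 1 00 → R5 → 00 = 8; vehicle 2 00 → A6 → X5 → C4 → S3 → 00 = 69; combined 77.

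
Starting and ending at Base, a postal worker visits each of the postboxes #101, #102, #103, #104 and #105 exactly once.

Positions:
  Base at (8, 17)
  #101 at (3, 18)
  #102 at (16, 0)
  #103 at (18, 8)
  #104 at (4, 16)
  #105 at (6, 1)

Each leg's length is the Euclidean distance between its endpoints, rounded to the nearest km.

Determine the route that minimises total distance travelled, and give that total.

53 km — the shortest possible round trip.

There are 60 distinct closed tours to check (reversals are equivalent).
Base-#101-#102-#103-#104-#105-Base: 5+22+8+16+15+16 = 82
Base-#101-#102-#103-#105-#104-Base: 5+22+8+14+15+4 = 68
Base-#101-#102-#104-#103-#105-Base: 5+22+20+16+14+16 = 93
Base-#101-#102-#104-#105-#103-Base: 5+22+20+15+14+13 = 89
Base-#101-#102-#105-#103-#104-Base: 5+22+10+14+16+4 = 71
Base-#101-#102-#105-#104-#103-Base: 5+22+10+15+16+13 = 81
Base-#101-#103-#102-#104-#105-Base: 5+18+8+20+15+16 = 82
Base-#101-#103-#102-#105-#104-Base: 5+18+8+10+15+4 = 60
Base-#101-#103-#104-#102-#105-Base: 5+18+16+20+10+16 = 85
Base-#101-#103-#104-#105-#102-Base: 5+18+16+15+10+19 = 83
Base-#101-#103-#105-#102-#104-Base: 5+18+14+10+20+4 = 71
Base-#101-#103-#105-#104-#102-Base: 5+18+14+15+20+19 = 91
Base-#101-#104-#102-#103-#105-Base: 5+2+20+8+14+16 = 65
Base-#101-#104-#102-#105-#103-Base: 5+2+20+10+14+13 = 64
… (46 more)
Base-#101-#104-#105-#102-#103-Base: 5+2+15+10+8+13 = 53  ← best
The minimum is 53.
One optimal route: Base → #101 → #104 → #105 → #102 → #103 → Base (or its reverse).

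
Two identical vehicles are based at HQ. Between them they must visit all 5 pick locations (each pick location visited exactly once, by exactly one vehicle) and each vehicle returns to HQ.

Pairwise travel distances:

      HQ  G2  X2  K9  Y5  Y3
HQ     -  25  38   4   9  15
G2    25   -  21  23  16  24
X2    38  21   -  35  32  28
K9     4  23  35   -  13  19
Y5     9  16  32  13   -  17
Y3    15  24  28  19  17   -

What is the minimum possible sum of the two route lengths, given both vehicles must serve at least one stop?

Check every non-empty split of the stops between the two vehicles; for each half take its own optimal tour:
  {G2} + {X2, K9, Y5, Y3}: 50 + 92 = 142
  {X2} + {G2, K9, Y5, Y3}: 76 + 72 = 148
  {G2, X2} + {K9, Y5, Y3}: 84 + 49 = 133
  {K9} + {G2, X2, Y5, Y3}: 8 + 89 = 97
  {G2, K9} + {X2, Y5, Y3}: 52 + 84 = 136
  {X2, K9} + {G2, Y5, Y3}: 77 + 64 = 141
  … (15 splits in total)
Best: vehicle 1 HQ → K9 → HQ = 8; vehicle 2 HQ → Y5 → G2 → X2 → Y3 → HQ = 89; combined 97.

97 — the smallest possible combined total.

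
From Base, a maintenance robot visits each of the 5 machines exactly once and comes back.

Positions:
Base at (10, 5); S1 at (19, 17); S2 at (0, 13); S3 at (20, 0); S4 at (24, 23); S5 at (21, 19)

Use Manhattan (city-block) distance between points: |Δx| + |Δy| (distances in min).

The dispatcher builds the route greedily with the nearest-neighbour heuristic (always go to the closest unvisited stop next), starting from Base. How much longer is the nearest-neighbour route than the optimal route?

Base: S3=15, S2=18, S1=21, S5=25, S4=32 ⇒ S3
S3: S1=18, S5=20, S4=27, S2=33 ⇒ S1
S1: S5=4, S4=11, S2=23 ⇒ S5
S5: S4=7, S2=27 ⇒ S4
S4: S2=34 ⇒ S2
NN route Base → S3 → S1 → S5 → S4 → S2 → Base costs 96.
Optimal: Base → S2 → S1 → S4 → S5 → S3 → Base costs 94 (by enumerating all 60 distinct tours).
Excess = 96 − 94 = 2.

2 min longer than the optimal tour.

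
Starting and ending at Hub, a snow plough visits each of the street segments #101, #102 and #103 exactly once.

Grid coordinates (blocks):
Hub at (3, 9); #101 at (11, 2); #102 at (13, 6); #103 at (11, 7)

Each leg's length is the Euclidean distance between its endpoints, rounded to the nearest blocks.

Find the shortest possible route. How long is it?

25 blocks — the shortest possible round trip.

With 3 stops there are 3!/2 = 3 distinct round trips (a route and its reverse cost the same).
Hub - #101 - #102 - #103 - Hub: 11+4+2+8 = 25
Hub - #101 - #103 - #102 - Hub: 11+5+2+10 = 28
Hub - #102 - #101 - #103 - Hub: 10+4+5+8 = 27
The minimum is 25.
One optimal route: Hub → #101 → #102 → #103 → Hub (or its reverse).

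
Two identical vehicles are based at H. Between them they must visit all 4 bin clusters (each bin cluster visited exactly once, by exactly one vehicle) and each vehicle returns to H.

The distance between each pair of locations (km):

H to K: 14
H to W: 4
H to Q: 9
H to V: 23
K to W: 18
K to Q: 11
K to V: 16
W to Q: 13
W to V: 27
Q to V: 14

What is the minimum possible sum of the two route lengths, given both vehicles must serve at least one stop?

Minimum combined distance: 61 km.

Check every non-empty split of the stops between the two vehicles; for each half take its own optimal tour:
  {K} + {W, Q, V}: 28 + 54 = 82
  {W} + {K, Q, V}: 8 + 53 = 61
  {K, W} + {Q, V}: 36 + 46 = 82
  {Q} + {K, W, V}: 18 + 61 = 79
  {K, Q} + {W, V}: 34 + 54 = 88
  {W, Q} + {K, V}: 26 + 53 = 79
  … (7 splits in total)
Best: vehicle 1 H → W → H = 8; vehicle 2 H → K → V → Q → H = 53; combined 61.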